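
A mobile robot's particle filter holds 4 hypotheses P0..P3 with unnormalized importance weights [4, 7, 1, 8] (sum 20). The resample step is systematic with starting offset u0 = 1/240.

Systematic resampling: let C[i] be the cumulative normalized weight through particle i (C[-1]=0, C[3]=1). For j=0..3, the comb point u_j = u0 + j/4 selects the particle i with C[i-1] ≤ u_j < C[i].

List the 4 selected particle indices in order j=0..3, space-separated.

C = [1/5, 11/20, 3/5, 1]
j=0: u_0=1/240 ∈ [0, 1/5) → index 0
j=1: u_1=61/240 ∈ [1/5, 11/20) → index 1
j=2: u_2=121/240 ∈ [1/5, 11/20) → index 1
j=3: u_3=181/240 ∈ [3/5, 1) → index 3

0 1 1 3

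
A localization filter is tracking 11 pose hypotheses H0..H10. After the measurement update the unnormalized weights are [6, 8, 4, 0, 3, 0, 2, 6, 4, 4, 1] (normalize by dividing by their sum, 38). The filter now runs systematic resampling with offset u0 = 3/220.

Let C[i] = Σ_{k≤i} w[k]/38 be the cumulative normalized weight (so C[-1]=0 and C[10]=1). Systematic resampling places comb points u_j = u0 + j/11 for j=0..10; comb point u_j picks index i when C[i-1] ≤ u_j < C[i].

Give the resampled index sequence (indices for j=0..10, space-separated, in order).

0 0 1 1 2 2 6 7 7 8 9

C = [3/19, 7/19, 9/19, 9/19, 21/38, 21/38, 23/38, 29/38, 33/38, 37/38, 1]
j=0: u_0=3/220 ∈ [0, 3/19) → index 0
j=1: u_1=23/220 ∈ [0, 3/19) → index 0
j=2: u_2=43/220 ∈ [3/19, 7/19) → index 1
j=3: u_3=63/220 ∈ [3/19, 7/19) → index 1
j=4: u_4=83/220 ∈ [7/19, 9/19) → index 2
j=5: u_5=103/220 ∈ [7/19, 9/19) → index 2
j=6: u_6=123/220 ∈ [21/38, 23/38) → index 6
j=7: u_7=13/20 ∈ [23/38, 29/38) → index 7
j=8: u_8=163/220 ∈ [23/38, 29/38) → index 7
j=9: u_9=183/220 ∈ [29/38, 33/38) → index 8
j=10: u_10=203/220 ∈ [33/38, 37/38) → index 9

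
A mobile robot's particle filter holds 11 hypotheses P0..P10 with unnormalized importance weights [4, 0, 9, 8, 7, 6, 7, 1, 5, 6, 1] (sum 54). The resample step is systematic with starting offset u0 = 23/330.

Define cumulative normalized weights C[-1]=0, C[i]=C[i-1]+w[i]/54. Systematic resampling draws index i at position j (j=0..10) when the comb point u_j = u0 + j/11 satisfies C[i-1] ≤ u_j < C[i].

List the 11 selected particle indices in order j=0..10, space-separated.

0 2 3 3 4 5 5 6 8 9 9

C = [2/27, 2/27, 13/54, 7/18, 14/27, 17/27, 41/54, 7/9, 47/54, 53/54, 1]
j=0: u_0=23/330 ∈ [0, 2/27) → index 0
j=1: u_1=53/330 ∈ [2/27, 13/54) → index 2
j=2: u_2=83/330 ∈ [13/54, 7/18) → index 3
j=3: u_3=113/330 ∈ [13/54, 7/18) → index 3
j=4: u_4=13/30 ∈ [7/18, 14/27) → index 4
j=5: u_5=173/330 ∈ [14/27, 17/27) → index 5
j=6: u_6=203/330 ∈ [14/27, 17/27) → index 5
j=7: u_7=233/330 ∈ [17/27, 41/54) → index 6
j=8: u_8=263/330 ∈ [7/9, 47/54) → index 8
j=9: u_9=293/330 ∈ [47/54, 53/54) → index 9
j=10: u_10=323/330 ∈ [47/54, 53/54) → index 9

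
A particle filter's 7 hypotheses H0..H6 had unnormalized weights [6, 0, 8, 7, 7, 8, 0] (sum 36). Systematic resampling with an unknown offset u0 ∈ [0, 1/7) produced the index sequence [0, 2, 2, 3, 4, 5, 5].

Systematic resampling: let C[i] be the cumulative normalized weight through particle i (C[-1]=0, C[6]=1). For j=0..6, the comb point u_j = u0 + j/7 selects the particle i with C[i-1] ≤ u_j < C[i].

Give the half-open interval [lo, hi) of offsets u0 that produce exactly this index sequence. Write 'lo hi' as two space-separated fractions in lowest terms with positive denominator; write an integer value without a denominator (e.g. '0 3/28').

4/63 13/126

C = [1/6, 1/6, 7/18, 7/12, 7/9, 1, 1]
j=0 picked index 0: u0 ∈ [0, 1/6)
j=1 picked index 2: u0 ∈ [1/42, 31/126)
j=2 picked index 2: u0 ∈ [-5/42, 13/126)
j=3 picked index 3: u0 ∈ [-5/126, 13/84)
j=4 picked index 4: u0 ∈ [1/84, 13/63)
j=5 picked index 5: u0 ∈ [4/63, 2/7)
j=6 picked index 5: u0 ∈ [-5/63, 1/7)
intersection: [4/63, 13/126)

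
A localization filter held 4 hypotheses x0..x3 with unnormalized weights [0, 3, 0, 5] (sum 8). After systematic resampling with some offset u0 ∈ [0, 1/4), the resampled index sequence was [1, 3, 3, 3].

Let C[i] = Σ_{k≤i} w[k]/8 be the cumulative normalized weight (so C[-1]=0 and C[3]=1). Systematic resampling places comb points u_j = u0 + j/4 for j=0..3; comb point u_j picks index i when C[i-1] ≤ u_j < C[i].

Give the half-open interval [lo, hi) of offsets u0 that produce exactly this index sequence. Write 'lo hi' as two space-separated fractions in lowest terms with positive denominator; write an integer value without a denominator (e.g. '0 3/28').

1/8 1/4

C = [0, 3/8, 3/8, 1]
j=0 picked index 1: u0 ∈ [0, 3/8)
j=1 picked index 3: u0 ∈ [1/8, 3/4)
j=2 picked index 3: u0 ∈ [-1/8, 1/2)
j=3 picked index 3: u0 ∈ [-3/8, 1/4)
intersection: [1/8, 1/4)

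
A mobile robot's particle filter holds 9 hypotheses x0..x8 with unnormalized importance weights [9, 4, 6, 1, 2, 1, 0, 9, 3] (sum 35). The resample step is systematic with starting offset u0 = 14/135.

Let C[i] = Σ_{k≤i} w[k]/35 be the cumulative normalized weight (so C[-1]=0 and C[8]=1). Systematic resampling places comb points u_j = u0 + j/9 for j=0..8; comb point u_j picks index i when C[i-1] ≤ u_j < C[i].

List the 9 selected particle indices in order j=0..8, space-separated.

0 0 1 2 3 7 7 7 8

C = [9/35, 13/35, 19/35, 4/7, 22/35, 23/35, 23/35, 32/35, 1]
j=0: u_0=14/135 ∈ [0, 9/35) → index 0
j=1: u_1=29/135 ∈ [0, 9/35) → index 0
j=2: u_2=44/135 ∈ [9/35, 13/35) → index 1
j=3: u_3=59/135 ∈ [13/35, 19/35) → index 2
j=4: u_4=74/135 ∈ [19/35, 4/7) → index 3
j=5: u_5=89/135 ∈ [23/35, 32/35) → index 7
j=6: u_6=104/135 ∈ [23/35, 32/35) → index 7
j=7: u_7=119/135 ∈ [23/35, 32/35) → index 7
j=8: u_8=134/135 ∈ [32/35, 1) → index 8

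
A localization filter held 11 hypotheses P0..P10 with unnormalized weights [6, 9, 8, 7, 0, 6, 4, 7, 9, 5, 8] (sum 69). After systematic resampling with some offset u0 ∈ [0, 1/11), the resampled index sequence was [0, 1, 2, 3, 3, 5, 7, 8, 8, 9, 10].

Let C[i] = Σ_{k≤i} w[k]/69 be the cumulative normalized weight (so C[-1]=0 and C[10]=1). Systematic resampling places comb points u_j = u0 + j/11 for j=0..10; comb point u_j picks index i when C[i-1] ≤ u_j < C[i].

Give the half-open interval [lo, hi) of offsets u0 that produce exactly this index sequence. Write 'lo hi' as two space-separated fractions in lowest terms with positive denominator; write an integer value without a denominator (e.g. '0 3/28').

2/33 50/759

C = [2/23, 5/23, 1/3, 10/23, 10/23, 12/23, 40/69, 47/69, 56/69, 61/69, 1]
j=0 picked index 0: u0 ∈ [0, 2/23)
j=1 picked index 1: u0 ∈ [-1/253, 32/253)
j=2 picked index 2: u0 ∈ [9/253, 5/33)
j=3 picked index 3: u0 ∈ [2/33, 41/253)
j=4 picked index 3: u0 ∈ [-1/33, 18/253)
j=5 picked index 5: u0 ∈ [-5/253, 17/253)
j=6 picked index 7: u0 ∈ [26/759, 103/759)
j=7 picked index 8: u0 ∈ [34/759, 133/759)
j=8 picked index 8: u0 ∈ [-35/759, 64/759)
j=9 picked index 9: u0 ∈ [-5/759, 50/759)
j=10 picked index 10: u0 ∈ [-19/759, 1/11)
intersection: [2/33, 50/759)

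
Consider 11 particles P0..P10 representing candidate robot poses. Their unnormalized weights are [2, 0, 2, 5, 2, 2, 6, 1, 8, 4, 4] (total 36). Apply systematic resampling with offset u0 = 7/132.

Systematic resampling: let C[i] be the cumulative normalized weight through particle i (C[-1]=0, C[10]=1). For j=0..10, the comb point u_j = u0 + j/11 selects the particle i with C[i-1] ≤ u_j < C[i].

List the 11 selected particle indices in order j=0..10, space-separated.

0 3 3 5 6 6 8 8 9 9 10

C = [1/18, 1/18, 1/9, 1/4, 11/36, 13/36, 19/36, 5/9, 7/9, 8/9, 1]
j=0: u_0=7/132 ∈ [0, 1/18) → index 0
j=1: u_1=19/132 ∈ [1/9, 1/4) → index 3
j=2: u_2=31/132 ∈ [1/9, 1/4) → index 3
j=3: u_3=43/132 ∈ [11/36, 13/36) → index 5
j=4: u_4=5/12 ∈ [13/36, 19/36) → index 6
j=5: u_5=67/132 ∈ [13/36, 19/36) → index 6
j=6: u_6=79/132 ∈ [5/9, 7/9) → index 8
j=7: u_7=91/132 ∈ [5/9, 7/9) → index 8
j=8: u_8=103/132 ∈ [7/9, 8/9) → index 9
j=9: u_9=115/132 ∈ [7/9, 8/9) → index 9
j=10: u_10=127/132 ∈ [8/9, 1) → index 10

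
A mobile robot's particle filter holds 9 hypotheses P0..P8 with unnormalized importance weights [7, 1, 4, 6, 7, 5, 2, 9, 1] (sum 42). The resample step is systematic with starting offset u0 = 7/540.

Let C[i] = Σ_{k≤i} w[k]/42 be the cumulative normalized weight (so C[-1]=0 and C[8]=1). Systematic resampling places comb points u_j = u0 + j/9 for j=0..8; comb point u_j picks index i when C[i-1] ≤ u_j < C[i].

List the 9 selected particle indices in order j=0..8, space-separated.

0 0 2 3 4 4 5 7 7

C = [1/6, 4/21, 2/7, 3/7, 25/42, 5/7, 16/21, 41/42, 1]
j=0: u_0=7/540 ∈ [0, 1/6) → index 0
j=1: u_1=67/540 ∈ [0, 1/6) → index 0
j=2: u_2=127/540 ∈ [4/21, 2/7) → index 2
j=3: u_3=187/540 ∈ [2/7, 3/7) → index 3
j=4: u_4=247/540 ∈ [3/7, 25/42) → index 4
j=5: u_5=307/540 ∈ [3/7, 25/42) → index 4
j=6: u_6=367/540 ∈ [25/42, 5/7) → index 5
j=7: u_7=427/540 ∈ [16/21, 41/42) → index 7
j=8: u_8=487/540 ∈ [16/21, 41/42) → index 7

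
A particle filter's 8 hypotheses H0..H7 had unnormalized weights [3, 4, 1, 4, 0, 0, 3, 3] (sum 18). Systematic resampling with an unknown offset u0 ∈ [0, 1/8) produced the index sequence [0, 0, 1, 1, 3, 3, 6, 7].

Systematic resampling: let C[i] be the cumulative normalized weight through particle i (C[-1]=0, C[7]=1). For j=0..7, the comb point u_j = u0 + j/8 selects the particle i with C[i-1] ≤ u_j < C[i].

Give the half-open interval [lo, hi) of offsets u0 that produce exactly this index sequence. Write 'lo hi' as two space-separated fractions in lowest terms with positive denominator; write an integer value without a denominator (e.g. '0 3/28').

C = [1/6, 7/18, 4/9, 2/3, 2/3, 2/3, 5/6, 1]
j=0 picked index 0: u0 ∈ [0, 1/6)
j=1 picked index 0: u0 ∈ [-1/8, 1/24)
j=2 picked index 1: u0 ∈ [-1/12, 5/36)
j=3 picked index 1: u0 ∈ [-5/24, 1/72)
j=4 picked index 3: u0 ∈ [-1/18, 1/6)
j=5 picked index 3: u0 ∈ [-13/72, 1/24)
j=6 picked index 6: u0 ∈ [-1/12, 1/12)
j=7 picked index 7: u0 ∈ [-1/24, 1/8)
intersection: [0, 1/72)

0 1/72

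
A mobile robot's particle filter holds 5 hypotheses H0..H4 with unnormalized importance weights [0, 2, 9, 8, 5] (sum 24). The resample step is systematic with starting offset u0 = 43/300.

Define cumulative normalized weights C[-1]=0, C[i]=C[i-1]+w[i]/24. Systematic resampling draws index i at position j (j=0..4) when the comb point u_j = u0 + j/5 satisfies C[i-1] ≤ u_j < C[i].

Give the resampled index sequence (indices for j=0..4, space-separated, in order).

2 2 3 3 4

C = [0, 1/12, 11/24, 19/24, 1]
j=0: u_0=43/300 ∈ [1/12, 11/24) → index 2
j=1: u_1=103/300 ∈ [1/12, 11/24) → index 2
j=2: u_2=163/300 ∈ [11/24, 19/24) → index 3
j=3: u_3=223/300 ∈ [11/24, 19/24) → index 3
j=4: u_4=283/300 ∈ [19/24, 1) → index 4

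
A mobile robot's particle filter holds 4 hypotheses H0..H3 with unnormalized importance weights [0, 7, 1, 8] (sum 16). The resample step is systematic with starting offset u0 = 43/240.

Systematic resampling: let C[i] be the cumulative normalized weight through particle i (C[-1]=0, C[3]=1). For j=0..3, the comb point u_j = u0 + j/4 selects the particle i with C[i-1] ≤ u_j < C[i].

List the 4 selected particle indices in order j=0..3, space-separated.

1 1 3 3

C = [0, 7/16, 1/2, 1]
j=0: u_0=43/240 ∈ [0, 7/16) → index 1
j=1: u_1=103/240 ∈ [0, 7/16) → index 1
j=2: u_2=163/240 ∈ [1/2, 1) → index 3
j=3: u_3=223/240 ∈ [1/2, 1) → index 3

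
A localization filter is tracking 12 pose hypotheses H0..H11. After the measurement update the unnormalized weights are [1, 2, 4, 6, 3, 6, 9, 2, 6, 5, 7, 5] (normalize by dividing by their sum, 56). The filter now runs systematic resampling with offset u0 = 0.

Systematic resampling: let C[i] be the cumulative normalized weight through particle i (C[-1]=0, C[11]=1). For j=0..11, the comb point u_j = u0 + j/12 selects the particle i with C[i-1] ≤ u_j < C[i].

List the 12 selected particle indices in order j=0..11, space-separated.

C = [1/56, 3/56, 1/8, 13/56, 2/7, 11/28, 31/56, 33/56, 39/56, 11/14, 51/56, 1]
j=0: u_0=0 ∈ [0, 1/56) → index 0
j=1: u_1=1/12 ∈ [3/56, 1/8) → index 2
j=2: u_2=1/6 ∈ [1/8, 13/56) → index 3
j=3: u_3=1/4 ∈ [13/56, 2/7) → index 4
j=4: u_4=1/3 ∈ [2/7, 11/28) → index 5
j=5: u_5=5/12 ∈ [11/28, 31/56) → index 6
j=6: u_6=1/2 ∈ [11/28, 31/56) → index 6
j=7: u_7=7/12 ∈ [31/56, 33/56) → index 7
j=8: u_8=2/3 ∈ [33/56, 39/56) → index 8
j=9: u_9=3/4 ∈ [39/56, 11/14) → index 9
j=10: u_10=5/6 ∈ [11/14, 51/56) → index 10
j=11: u_11=11/12 ∈ [51/56, 1) → index 11

0 2 3 4 5 6 6 7 8 9 10 11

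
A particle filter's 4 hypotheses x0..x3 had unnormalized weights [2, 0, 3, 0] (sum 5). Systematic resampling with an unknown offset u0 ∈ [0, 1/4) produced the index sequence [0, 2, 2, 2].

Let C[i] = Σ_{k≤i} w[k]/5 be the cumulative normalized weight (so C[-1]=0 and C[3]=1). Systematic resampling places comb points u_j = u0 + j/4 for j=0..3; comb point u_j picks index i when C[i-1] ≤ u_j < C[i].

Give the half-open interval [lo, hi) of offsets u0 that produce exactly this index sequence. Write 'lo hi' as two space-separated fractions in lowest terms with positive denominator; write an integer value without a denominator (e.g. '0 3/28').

3/20 1/4

C = [2/5, 2/5, 1, 1]
j=0 picked index 0: u0 ∈ [0, 2/5)
j=1 picked index 2: u0 ∈ [3/20, 3/4)
j=2 picked index 2: u0 ∈ [-1/10, 1/2)
j=3 picked index 2: u0 ∈ [-7/20, 1/4)
intersection: [3/20, 1/4)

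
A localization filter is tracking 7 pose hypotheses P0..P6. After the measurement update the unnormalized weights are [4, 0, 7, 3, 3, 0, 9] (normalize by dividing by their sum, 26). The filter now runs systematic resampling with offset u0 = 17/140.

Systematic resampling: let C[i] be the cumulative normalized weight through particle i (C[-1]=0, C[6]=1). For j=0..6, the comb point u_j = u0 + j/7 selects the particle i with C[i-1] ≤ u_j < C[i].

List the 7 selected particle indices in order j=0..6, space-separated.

C = [2/13, 2/13, 11/26, 7/13, 17/26, 17/26, 1]
j=0: u_0=17/140 ∈ [0, 2/13) → index 0
j=1: u_1=37/140 ∈ [2/13, 11/26) → index 2
j=2: u_2=57/140 ∈ [2/13, 11/26) → index 2
j=3: u_3=11/20 ∈ [7/13, 17/26) → index 4
j=4: u_4=97/140 ∈ [17/26, 1) → index 6
j=5: u_5=117/140 ∈ [17/26, 1) → index 6
j=6: u_6=137/140 ∈ [17/26, 1) → index 6

0 2 2 4 6 6 6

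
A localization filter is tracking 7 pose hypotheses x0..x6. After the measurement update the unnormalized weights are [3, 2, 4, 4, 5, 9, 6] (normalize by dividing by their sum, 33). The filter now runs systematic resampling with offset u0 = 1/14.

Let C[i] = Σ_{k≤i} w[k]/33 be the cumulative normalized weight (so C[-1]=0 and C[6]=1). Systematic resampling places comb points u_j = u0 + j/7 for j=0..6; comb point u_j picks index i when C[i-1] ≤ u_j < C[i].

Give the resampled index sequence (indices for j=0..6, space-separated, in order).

0 2 3 4 5 5 6

C = [1/11, 5/33, 3/11, 13/33, 6/11, 9/11, 1]
j=0: u_0=1/14 ∈ [0, 1/11) → index 0
j=1: u_1=3/14 ∈ [5/33, 3/11) → index 2
j=2: u_2=5/14 ∈ [3/11, 13/33) → index 3
j=3: u_3=1/2 ∈ [13/33, 6/11) → index 4
j=4: u_4=9/14 ∈ [6/11, 9/11) → index 5
j=5: u_5=11/14 ∈ [6/11, 9/11) → index 5
j=6: u_6=13/14 ∈ [9/11, 1) → index 6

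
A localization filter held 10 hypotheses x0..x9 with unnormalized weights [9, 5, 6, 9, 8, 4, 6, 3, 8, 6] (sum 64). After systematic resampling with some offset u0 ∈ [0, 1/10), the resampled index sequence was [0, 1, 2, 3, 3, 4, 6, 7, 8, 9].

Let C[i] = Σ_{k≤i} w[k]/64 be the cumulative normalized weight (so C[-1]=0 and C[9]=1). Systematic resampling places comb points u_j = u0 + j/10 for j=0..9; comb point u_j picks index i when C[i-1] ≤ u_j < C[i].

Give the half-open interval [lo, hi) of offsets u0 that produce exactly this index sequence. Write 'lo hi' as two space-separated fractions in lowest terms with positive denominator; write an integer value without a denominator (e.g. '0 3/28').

13/320 17/320

C = [9/64, 7/32, 5/16, 29/64, 37/64, 41/64, 47/64, 25/32, 29/32, 1]
j=0 picked index 0: u0 ∈ [0, 9/64)
j=1 picked index 1: u0 ∈ [13/320, 19/160)
j=2 picked index 2: u0 ∈ [3/160, 9/80)
j=3 picked index 3: u0 ∈ [1/80, 49/320)
j=4 picked index 3: u0 ∈ [-7/80, 17/320)
j=5 picked index 4: u0 ∈ [-3/64, 5/64)
j=6 picked index 6: u0 ∈ [13/320, 43/320)
j=7 picked index 7: u0 ∈ [11/320, 13/160)
j=8 picked index 8: u0 ∈ [-3/160, 17/160)
j=9 picked index 9: u0 ∈ [1/160, 1/10)
intersection: [13/320, 17/320)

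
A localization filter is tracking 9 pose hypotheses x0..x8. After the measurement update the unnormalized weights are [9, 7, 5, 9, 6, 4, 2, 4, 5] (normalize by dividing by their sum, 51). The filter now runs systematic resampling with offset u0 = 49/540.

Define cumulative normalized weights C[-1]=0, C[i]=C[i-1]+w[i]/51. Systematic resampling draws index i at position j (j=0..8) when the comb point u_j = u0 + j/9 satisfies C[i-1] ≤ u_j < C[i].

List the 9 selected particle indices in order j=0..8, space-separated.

0 1 1 3 3 4 5 7 8

C = [3/17, 16/51, 7/17, 10/17, 12/17, 40/51, 14/17, 46/51, 1]
j=0: u_0=49/540 ∈ [0, 3/17) → index 0
j=1: u_1=109/540 ∈ [3/17, 16/51) → index 1
j=2: u_2=169/540 ∈ [3/17, 16/51) → index 1
j=3: u_3=229/540 ∈ [7/17, 10/17) → index 3
j=4: u_4=289/540 ∈ [7/17, 10/17) → index 3
j=5: u_5=349/540 ∈ [10/17, 12/17) → index 4
j=6: u_6=409/540 ∈ [12/17, 40/51) → index 5
j=7: u_7=469/540 ∈ [14/17, 46/51) → index 7
j=8: u_8=529/540 ∈ [46/51, 1) → index 8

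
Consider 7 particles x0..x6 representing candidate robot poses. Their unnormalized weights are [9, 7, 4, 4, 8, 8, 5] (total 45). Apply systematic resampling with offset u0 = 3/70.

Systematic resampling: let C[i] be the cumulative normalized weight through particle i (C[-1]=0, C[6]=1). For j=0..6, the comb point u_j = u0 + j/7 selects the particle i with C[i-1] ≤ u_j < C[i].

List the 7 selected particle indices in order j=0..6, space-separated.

0 0 1 3 4 5 6

C = [1/5, 16/45, 4/9, 8/15, 32/45, 8/9, 1]
j=0: u_0=3/70 ∈ [0, 1/5) → index 0
j=1: u_1=13/70 ∈ [0, 1/5) → index 0
j=2: u_2=23/70 ∈ [1/5, 16/45) → index 1
j=3: u_3=33/70 ∈ [4/9, 8/15) → index 3
j=4: u_4=43/70 ∈ [8/15, 32/45) → index 4
j=5: u_5=53/70 ∈ [32/45, 8/9) → index 5
j=6: u_6=9/10 ∈ [8/9, 1) → index 6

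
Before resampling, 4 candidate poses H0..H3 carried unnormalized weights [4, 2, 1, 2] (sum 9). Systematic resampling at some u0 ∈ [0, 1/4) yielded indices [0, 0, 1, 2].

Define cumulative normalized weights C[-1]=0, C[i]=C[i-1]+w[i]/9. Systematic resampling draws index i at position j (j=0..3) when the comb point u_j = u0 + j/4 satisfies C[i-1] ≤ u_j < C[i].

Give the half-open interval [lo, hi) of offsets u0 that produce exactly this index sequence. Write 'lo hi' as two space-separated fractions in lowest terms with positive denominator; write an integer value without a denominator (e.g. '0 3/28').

0 1/36

C = [4/9, 2/3, 7/9, 1]
j=0 picked index 0: u0 ∈ [0, 4/9)
j=1 picked index 0: u0 ∈ [-1/4, 7/36)
j=2 picked index 1: u0 ∈ [-1/18, 1/6)
j=3 picked index 2: u0 ∈ [-1/12, 1/36)
intersection: [0, 1/36)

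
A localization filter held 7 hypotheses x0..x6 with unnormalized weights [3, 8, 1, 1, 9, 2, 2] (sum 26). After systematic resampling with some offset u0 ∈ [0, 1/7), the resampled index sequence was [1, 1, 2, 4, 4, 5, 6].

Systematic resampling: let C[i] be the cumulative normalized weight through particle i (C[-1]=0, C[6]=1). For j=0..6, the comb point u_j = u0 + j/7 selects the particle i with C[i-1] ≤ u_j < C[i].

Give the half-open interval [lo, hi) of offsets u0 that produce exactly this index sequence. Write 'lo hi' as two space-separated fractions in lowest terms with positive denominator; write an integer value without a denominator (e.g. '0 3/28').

25/182 1/7

C = [3/26, 11/26, 6/13, 1/2, 11/13, 12/13, 1]
j=0 picked index 1: u0 ∈ [3/26, 11/26)
j=1 picked index 1: u0 ∈ [-5/182, 51/182)
j=2 picked index 2: u0 ∈ [25/182, 16/91)
j=3 picked index 4: u0 ∈ [1/14, 38/91)
j=4 picked index 4: u0 ∈ [-1/14, 25/91)
j=5 picked index 5: u0 ∈ [12/91, 19/91)
j=6 picked index 6: u0 ∈ [6/91, 1/7)
intersection: [25/182, 1/7)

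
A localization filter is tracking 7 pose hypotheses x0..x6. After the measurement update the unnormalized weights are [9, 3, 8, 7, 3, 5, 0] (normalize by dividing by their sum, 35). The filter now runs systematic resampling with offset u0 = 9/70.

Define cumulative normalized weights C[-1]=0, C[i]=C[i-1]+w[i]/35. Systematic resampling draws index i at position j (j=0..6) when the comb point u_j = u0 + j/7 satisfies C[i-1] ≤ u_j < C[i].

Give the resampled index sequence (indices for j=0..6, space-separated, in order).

0 1 2 2 3 4 5

C = [9/35, 12/35, 4/7, 27/35, 6/7, 1, 1]
j=0: u_0=9/70 ∈ [0, 9/35) → index 0
j=1: u_1=19/70 ∈ [9/35, 12/35) → index 1
j=2: u_2=29/70 ∈ [12/35, 4/7) → index 2
j=3: u_3=39/70 ∈ [12/35, 4/7) → index 2
j=4: u_4=7/10 ∈ [4/7, 27/35) → index 3
j=5: u_5=59/70 ∈ [27/35, 6/7) → index 4
j=6: u_6=69/70 ∈ [6/7, 1) → index 5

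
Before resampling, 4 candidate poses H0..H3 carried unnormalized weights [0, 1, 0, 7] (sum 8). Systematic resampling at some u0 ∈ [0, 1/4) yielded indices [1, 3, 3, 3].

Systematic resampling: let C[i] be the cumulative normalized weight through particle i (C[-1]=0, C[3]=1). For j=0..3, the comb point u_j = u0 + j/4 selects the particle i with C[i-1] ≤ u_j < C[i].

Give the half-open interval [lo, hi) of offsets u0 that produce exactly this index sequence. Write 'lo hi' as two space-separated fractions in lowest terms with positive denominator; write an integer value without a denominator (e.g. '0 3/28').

C = [0, 1/8, 1/8, 1]
j=0 picked index 1: u0 ∈ [0, 1/8)
j=1 picked index 3: u0 ∈ [-1/8, 3/4)
j=2 picked index 3: u0 ∈ [-3/8, 1/2)
j=3 picked index 3: u0 ∈ [-5/8, 1/4)
intersection: [0, 1/8)

0 1/8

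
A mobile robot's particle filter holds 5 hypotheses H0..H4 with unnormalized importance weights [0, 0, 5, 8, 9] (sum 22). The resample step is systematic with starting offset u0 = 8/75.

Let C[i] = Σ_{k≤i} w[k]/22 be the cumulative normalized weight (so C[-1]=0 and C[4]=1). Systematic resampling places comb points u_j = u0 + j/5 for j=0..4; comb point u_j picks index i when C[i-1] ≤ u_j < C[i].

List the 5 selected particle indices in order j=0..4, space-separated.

2 3 3 4 4

C = [0, 0, 5/22, 13/22, 1]
j=0: u_0=8/75 ∈ [0, 5/22) → index 2
j=1: u_1=23/75 ∈ [5/22, 13/22) → index 3
j=2: u_2=38/75 ∈ [5/22, 13/22) → index 3
j=3: u_3=53/75 ∈ [13/22, 1) → index 4
j=4: u_4=68/75 ∈ [13/22, 1) → index 4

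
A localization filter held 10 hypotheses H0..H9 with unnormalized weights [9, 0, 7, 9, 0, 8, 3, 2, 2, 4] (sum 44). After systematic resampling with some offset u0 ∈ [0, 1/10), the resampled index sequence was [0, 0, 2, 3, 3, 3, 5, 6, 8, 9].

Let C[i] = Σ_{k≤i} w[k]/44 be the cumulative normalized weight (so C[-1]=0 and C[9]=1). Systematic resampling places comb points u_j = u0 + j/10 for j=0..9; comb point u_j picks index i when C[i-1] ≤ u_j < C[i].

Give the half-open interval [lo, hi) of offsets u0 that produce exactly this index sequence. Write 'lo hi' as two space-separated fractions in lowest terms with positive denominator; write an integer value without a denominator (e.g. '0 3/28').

7/110 3/44

C = [9/44, 9/44, 4/11, 25/44, 25/44, 3/4, 9/11, 19/22, 10/11, 1]
j=0 picked index 0: u0 ∈ [0, 9/44)
j=1 picked index 0: u0 ∈ [-1/10, 23/220)
j=2 picked index 2: u0 ∈ [1/220, 9/55)
j=3 picked index 3: u0 ∈ [7/110, 59/220)
j=4 picked index 3: u0 ∈ [-2/55, 37/220)
j=5 picked index 3: u0 ∈ [-3/22, 3/44)
j=6 picked index 5: u0 ∈ [-7/220, 3/20)
j=7 picked index 6: u0 ∈ [1/20, 13/110)
j=8 picked index 8: u0 ∈ [7/110, 6/55)
j=9 picked index 9: u0 ∈ [1/110, 1/10)
intersection: [7/110, 3/44)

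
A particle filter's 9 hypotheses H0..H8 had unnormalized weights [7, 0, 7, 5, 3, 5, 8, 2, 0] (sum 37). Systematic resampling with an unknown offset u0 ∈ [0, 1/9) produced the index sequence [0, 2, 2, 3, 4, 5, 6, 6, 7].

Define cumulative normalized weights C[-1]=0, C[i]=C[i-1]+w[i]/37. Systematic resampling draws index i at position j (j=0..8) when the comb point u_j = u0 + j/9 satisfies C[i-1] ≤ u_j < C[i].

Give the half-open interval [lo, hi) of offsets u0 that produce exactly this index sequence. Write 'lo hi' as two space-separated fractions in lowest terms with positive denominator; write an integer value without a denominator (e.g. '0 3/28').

C = [7/37, 7/37, 14/37, 19/37, 22/37, 27/37, 35/37, 1, 1]
j=0 picked index 0: u0 ∈ [0, 7/37)
j=1 picked index 2: u0 ∈ [26/333, 89/333)
j=2 picked index 2: u0 ∈ [-11/333, 52/333)
j=3 picked index 3: u0 ∈ [5/111, 20/111)
j=4 picked index 4: u0 ∈ [23/333, 50/333)
j=5 picked index 5: u0 ∈ [13/333, 58/333)
j=6 picked index 6: u0 ∈ [7/111, 31/111)
j=7 picked index 6: u0 ∈ [-16/333, 56/333)
j=8 picked index 7: u0 ∈ [19/333, 1/9)
intersection: [26/333, 1/9)

26/333 1/9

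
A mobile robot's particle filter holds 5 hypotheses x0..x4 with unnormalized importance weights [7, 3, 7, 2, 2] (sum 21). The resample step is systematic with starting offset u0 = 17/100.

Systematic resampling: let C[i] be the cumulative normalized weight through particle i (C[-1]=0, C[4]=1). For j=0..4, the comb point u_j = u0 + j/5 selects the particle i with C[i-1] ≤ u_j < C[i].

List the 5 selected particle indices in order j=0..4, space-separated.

C = [1/3, 10/21, 17/21, 19/21, 1]
j=0: u_0=17/100 ∈ [0, 1/3) → index 0
j=1: u_1=37/100 ∈ [1/3, 10/21) → index 1
j=2: u_2=57/100 ∈ [10/21, 17/21) → index 2
j=3: u_3=77/100 ∈ [10/21, 17/21) → index 2
j=4: u_4=97/100 ∈ [19/21, 1) → index 4

0 1 2 2 4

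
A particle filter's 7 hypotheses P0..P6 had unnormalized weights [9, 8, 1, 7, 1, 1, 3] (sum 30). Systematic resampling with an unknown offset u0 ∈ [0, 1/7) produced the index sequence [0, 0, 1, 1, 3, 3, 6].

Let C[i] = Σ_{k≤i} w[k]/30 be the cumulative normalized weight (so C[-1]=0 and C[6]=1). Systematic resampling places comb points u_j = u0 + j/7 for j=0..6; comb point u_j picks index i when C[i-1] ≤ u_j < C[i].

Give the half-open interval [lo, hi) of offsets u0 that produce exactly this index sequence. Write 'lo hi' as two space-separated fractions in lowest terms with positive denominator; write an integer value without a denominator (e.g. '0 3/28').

C = [3/10, 17/30, 3/5, 5/6, 13/15, 9/10, 1]
j=0 picked index 0: u0 ∈ [0, 3/10)
j=1 picked index 0: u0 ∈ [-1/7, 11/70)
j=2 picked index 1: u0 ∈ [1/70, 59/210)
j=3 picked index 1: u0 ∈ [-9/70, 29/210)
j=4 picked index 3: u0 ∈ [1/35, 11/42)
j=5 picked index 3: u0 ∈ [-4/35, 5/42)
j=6 picked index 6: u0 ∈ [3/70, 1/7)
intersection: [3/70, 5/42)

3/70 5/42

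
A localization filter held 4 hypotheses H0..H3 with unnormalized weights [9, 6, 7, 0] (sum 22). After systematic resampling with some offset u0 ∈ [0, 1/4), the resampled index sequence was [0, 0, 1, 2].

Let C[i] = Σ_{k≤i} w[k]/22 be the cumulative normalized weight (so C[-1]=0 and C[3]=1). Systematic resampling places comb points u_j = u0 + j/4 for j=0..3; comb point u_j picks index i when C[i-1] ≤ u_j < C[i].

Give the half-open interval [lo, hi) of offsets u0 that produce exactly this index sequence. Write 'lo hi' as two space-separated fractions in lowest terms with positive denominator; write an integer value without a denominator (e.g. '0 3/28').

C = [9/22, 15/22, 1, 1]
j=0 picked index 0: u0 ∈ [0, 9/22)
j=1 picked index 0: u0 ∈ [-1/4, 7/44)
j=2 picked index 1: u0 ∈ [-1/11, 2/11)
j=3 picked index 2: u0 ∈ [-3/44, 1/4)
intersection: [0, 7/44)

0 7/44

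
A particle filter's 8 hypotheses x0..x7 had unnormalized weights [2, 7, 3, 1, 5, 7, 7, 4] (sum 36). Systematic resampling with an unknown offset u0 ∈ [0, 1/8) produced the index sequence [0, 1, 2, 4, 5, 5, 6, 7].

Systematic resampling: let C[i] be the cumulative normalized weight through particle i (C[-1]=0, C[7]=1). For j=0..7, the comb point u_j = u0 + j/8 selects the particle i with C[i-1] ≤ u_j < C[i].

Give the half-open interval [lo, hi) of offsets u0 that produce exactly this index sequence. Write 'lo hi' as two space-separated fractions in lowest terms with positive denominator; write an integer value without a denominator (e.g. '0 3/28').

C = [1/18, 1/4, 1/3, 13/36, 1/2, 25/36, 8/9, 1]
j=0 picked index 0: u0 ∈ [0, 1/18)
j=1 picked index 1: u0 ∈ [-5/72, 1/8)
j=2 picked index 2: u0 ∈ [0, 1/12)
j=3 picked index 4: u0 ∈ [-1/72, 1/8)
j=4 picked index 5: u0 ∈ [0, 7/36)
j=5 picked index 5: u0 ∈ [-1/8, 5/72)
j=6 picked index 6: u0 ∈ [-1/18, 5/36)
j=7 picked index 7: u0 ∈ [1/72, 1/8)
intersection: [1/72, 1/18)

1/72 1/18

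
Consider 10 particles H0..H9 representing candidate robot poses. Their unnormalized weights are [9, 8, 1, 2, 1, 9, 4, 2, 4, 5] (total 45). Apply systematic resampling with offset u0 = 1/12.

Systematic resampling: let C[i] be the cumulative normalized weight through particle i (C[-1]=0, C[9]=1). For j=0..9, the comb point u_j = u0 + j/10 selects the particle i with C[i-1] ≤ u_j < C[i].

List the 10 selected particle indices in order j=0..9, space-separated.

C = [1/5, 17/45, 2/5, 4/9, 7/15, 2/3, 34/45, 4/5, 8/9, 1]
j=0: u_0=1/12 ∈ [0, 1/5) → index 0
j=1: u_1=11/60 ∈ [0, 1/5) → index 0
j=2: u_2=17/60 ∈ [1/5, 17/45) → index 1
j=3: u_3=23/60 ∈ [17/45, 2/5) → index 2
j=4: u_4=29/60 ∈ [7/15, 2/3) → index 5
j=5: u_5=7/12 ∈ [7/15, 2/3) → index 5
j=6: u_6=41/60 ∈ [2/3, 34/45) → index 6
j=7: u_7=47/60 ∈ [34/45, 4/5) → index 7
j=8: u_8=53/60 ∈ [4/5, 8/9) → index 8
j=9: u_9=59/60 ∈ [8/9, 1) → index 9

0 0 1 2 5 5 6 7 8 9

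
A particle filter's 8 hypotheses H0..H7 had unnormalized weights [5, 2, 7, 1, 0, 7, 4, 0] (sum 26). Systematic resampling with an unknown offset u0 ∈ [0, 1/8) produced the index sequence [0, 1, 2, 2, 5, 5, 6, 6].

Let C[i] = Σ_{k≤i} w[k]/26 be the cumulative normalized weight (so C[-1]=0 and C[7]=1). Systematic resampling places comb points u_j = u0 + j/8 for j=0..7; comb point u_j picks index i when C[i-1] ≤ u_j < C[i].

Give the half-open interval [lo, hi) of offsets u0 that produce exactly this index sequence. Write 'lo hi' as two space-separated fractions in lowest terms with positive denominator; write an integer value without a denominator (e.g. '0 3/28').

5/52 1/8

C = [5/26, 7/26, 7/13, 15/26, 15/26, 11/13, 1, 1]
j=0 picked index 0: u0 ∈ [0, 5/26)
j=1 picked index 1: u0 ∈ [7/104, 15/104)
j=2 picked index 2: u0 ∈ [1/52, 15/52)
j=3 picked index 2: u0 ∈ [-11/104, 17/104)
j=4 picked index 5: u0 ∈ [1/13, 9/26)
j=5 picked index 5: u0 ∈ [-5/104, 23/104)
j=6 picked index 6: u0 ∈ [5/52, 1/4)
j=7 picked index 6: u0 ∈ [-3/104, 1/8)
intersection: [5/52, 1/8)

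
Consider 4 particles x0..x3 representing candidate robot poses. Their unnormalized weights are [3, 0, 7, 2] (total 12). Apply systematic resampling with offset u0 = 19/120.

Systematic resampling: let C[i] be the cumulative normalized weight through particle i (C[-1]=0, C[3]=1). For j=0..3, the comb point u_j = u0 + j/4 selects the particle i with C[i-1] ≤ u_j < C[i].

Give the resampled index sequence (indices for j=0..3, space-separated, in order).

0 2 2 3

C = [1/4, 1/4, 5/6, 1]
j=0: u_0=19/120 ∈ [0, 1/4) → index 0
j=1: u_1=49/120 ∈ [1/4, 5/6) → index 2
j=2: u_2=79/120 ∈ [1/4, 5/6) → index 2
j=3: u_3=109/120 ∈ [5/6, 1) → index 3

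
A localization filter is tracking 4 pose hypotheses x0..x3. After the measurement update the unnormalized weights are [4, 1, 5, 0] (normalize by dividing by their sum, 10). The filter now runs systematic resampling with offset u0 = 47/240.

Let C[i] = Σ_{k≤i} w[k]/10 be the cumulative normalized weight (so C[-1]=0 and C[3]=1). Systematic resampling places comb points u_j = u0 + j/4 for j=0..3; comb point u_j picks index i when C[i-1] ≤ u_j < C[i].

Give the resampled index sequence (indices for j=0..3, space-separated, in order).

C = [2/5, 1/2, 1, 1]
j=0: u_0=47/240 ∈ [0, 2/5) → index 0
j=1: u_1=107/240 ∈ [2/5, 1/2) → index 1
j=2: u_2=167/240 ∈ [1/2, 1) → index 2
j=3: u_3=227/240 ∈ [1/2, 1) → index 2

0 1 2 2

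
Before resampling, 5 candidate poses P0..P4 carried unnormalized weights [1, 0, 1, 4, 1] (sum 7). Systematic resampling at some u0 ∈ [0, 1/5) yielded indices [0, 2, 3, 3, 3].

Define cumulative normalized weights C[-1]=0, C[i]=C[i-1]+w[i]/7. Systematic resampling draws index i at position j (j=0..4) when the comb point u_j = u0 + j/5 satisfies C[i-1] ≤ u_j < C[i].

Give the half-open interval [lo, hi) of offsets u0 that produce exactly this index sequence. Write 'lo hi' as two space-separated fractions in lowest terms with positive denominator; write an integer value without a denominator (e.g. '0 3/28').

C = [1/7, 1/7, 2/7, 6/7, 1]
j=0 picked index 0: u0 ∈ [0, 1/7)
j=1 picked index 2: u0 ∈ [-2/35, 3/35)
j=2 picked index 3: u0 ∈ [-4/35, 16/35)
j=3 picked index 3: u0 ∈ [-11/35, 9/35)
j=4 picked index 3: u0 ∈ [-18/35, 2/35)
intersection: [0, 2/35)

0 2/35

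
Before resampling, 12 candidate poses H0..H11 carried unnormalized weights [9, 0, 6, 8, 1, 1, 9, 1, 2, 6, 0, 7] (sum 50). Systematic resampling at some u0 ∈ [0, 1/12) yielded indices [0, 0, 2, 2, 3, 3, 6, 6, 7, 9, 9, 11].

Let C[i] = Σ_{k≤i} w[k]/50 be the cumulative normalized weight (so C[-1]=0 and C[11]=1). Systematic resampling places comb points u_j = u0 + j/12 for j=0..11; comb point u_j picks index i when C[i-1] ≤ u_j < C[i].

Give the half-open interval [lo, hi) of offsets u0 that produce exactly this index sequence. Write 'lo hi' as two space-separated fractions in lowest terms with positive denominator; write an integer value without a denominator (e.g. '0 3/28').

C = [9/50, 9/50, 3/10, 23/50, 12/25, 1/2, 17/25, 7/10, 37/50, 43/50, 43/50, 1]
j=0 picked index 0: u0 ∈ [0, 9/50)
j=1 picked index 0: u0 ∈ [-1/12, 29/300)
j=2 picked index 2: u0 ∈ [1/75, 2/15)
j=3 picked index 2: u0 ∈ [-7/100, 1/20)
j=4 picked index 3: u0 ∈ [-1/30, 19/150)
j=5 picked index 3: u0 ∈ [-7/60, 13/300)
j=6 picked index 6: u0 ∈ [0, 9/50)
j=7 picked index 6: u0 ∈ [-1/12, 29/300)
j=8 picked index 7: u0 ∈ [1/75, 1/30)
j=9 picked index 9: u0 ∈ [-1/100, 11/100)
j=10 picked index 9: u0 ∈ [-7/75, 2/75)
j=11 picked index 11: u0 ∈ [-17/300, 1/12)
intersection: [1/75, 2/75)

1/75 2/75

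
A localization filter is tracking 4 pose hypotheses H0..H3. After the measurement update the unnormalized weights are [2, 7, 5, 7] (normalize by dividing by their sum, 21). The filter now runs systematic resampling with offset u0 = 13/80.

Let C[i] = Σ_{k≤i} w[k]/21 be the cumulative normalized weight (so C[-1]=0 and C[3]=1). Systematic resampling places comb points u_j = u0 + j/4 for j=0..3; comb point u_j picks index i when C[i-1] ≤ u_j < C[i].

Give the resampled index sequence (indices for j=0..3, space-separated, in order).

C = [2/21, 3/7, 2/3, 1]
j=0: u_0=13/80 ∈ [2/21, 3/7) → index 1
j=1: u_1=33/80 ∈ [2/21, 3/7) → index 1
j=2: u_2=53/80 ∈ [3/7, 2/3) → index 2
j=3: u_3=73/80 ∈ [2/3, 1) → index 3

1 1 2 3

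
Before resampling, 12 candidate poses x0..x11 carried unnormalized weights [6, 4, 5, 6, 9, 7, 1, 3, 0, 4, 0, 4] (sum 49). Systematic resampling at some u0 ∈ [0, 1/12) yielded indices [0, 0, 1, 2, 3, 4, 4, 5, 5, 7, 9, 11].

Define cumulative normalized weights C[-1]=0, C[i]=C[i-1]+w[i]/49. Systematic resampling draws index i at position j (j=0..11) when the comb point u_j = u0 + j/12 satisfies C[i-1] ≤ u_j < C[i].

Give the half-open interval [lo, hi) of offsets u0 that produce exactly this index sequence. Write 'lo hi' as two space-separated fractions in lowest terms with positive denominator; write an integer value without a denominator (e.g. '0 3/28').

C = [6/49, 10/49, 15/49, 3/7, 30/49, 37/49, 38/49, 41/49, 41/49, 45/49, 45/49, 1]
j=0 picked index 0: u0 ∈ [0, 6/49)
j=1 picked index 0: u0 ∈ [-1/12, 23/588)
j=2 picked index 1: u0 ∈ [-13/294, 11/294)
j=3 picked index 2: u0 ∈ [-9/196, 11/196)
j=4 picked index 3: u0 ∈ [-4/147, 2/21)
j=5 picked index 4: u0 ∈ [1/84, 115/588)
j=6 picked index 4: u0 ∈ [-1/14, 11/98)
j=7 picked index 5: u0 ∈ [17/588, 101/588)
j=8 picked index 5: u0 ∈ [-8/147, 13/147)
j=9 picked index 7: u0 ∈ [5/196, 17/196)
j=10 picked index 9: u0 ∈ [1/294, 25/294)
j=11 picked index 11: u0 ∈ [1/588, 1/12)
intersection: [17/588, 11/294)

17/588 11/294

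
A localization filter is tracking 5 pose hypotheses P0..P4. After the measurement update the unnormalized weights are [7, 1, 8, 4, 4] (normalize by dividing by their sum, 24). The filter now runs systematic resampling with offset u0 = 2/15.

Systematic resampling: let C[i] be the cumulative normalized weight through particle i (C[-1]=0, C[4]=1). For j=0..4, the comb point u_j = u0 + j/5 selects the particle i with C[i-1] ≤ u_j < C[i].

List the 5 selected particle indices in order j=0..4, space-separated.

C = [7/24, 1/3, 2/3, 5/6, 1]
j=0: u_0=2/15 ∈ [0, 7/24) → index 0
j=1: u_1=1/3 ∈ [1/3, 2/3) → index 2
j=2: u_2=8/15 ∈ [1/3, 2/3) → index 2
j=3: u_3=11/15 ∈ [2/3, 5/6) → index 3
j=4: u_4=14/15 ∈ [5/6, 1) → index 4

0 2 2 3 4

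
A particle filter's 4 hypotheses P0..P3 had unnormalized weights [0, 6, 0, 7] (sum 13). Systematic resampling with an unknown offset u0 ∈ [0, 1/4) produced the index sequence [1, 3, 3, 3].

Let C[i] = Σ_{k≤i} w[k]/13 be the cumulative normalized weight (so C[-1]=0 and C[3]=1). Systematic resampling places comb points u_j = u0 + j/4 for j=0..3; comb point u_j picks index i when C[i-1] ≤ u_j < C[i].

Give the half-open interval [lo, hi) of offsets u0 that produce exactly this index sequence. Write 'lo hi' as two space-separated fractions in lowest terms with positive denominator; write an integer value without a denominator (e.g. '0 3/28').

11/52 1/4

C = [0, 6/13, 6/13, 1]
j=0 picked index 1: u0 ∈ [0, 6/13)
j=1 picked index 3: u0 ∈ [11/52, 3/4)
j=2 picked index 3: u0 ∈ [-1/26, 1/2)
j=3 picked index 3: u0 ∈ [-15/52, 1/4)
intersection: [11/52, 1/4)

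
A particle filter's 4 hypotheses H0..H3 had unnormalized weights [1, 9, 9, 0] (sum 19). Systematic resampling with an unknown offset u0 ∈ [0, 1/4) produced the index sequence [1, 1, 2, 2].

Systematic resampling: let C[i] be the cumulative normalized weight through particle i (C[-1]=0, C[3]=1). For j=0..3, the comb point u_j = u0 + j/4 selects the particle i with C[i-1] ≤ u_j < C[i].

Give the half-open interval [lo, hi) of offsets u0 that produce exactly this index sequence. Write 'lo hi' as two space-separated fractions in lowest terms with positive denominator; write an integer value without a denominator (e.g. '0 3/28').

C = [1/19, 10/19, 1, 1]
j=0 picked index 1: u0 ∈ [1/19, 10/19)
j=1 picked index 1: u0 ∈ [-15/76, 21/76)
j=2 picked index 2: u0 ∈ [1/38, 1/2)
j=3 picked index 2: u0 ∈ [-17/76, 1/4)
intersection: [1/19, 1/4)

1/19 1/4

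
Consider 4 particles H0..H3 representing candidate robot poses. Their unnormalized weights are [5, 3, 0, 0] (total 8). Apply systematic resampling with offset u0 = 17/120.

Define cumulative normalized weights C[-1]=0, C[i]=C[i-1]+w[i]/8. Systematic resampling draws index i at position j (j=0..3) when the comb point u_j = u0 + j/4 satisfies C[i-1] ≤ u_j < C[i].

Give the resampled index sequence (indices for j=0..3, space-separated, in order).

0 0 1 1

C = [5/8, 1, 1, 1]
j=0: u_0=17/120 ∈ [0, 5/8) → index 0
j=1: u_1=47/120 ∈ [0, 5/8) → index 0
j=2: u_2=77/120 ∈ [5/8, 1) → index 1
j=3: u_3=107/120 ∈ [5/8, 1) → index 1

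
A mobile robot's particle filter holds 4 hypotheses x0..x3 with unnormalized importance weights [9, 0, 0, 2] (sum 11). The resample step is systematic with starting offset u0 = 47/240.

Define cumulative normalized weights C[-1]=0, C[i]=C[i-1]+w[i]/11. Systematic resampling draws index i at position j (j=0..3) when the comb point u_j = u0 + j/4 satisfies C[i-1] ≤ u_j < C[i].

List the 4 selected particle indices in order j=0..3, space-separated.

0 0 0 3

C = [9/11, 9/11, 9/11, 1]
j=0: u_0=47/240 ∈ [0, 9/11) → index 0
j=1: u_1=107/240 ∈ [0, 9/11) → index 0
j=2: u_2=167/240 ∈ [0, 9/11) → index 0
j=3: u_3=227/240 ∈ [9/11, 1) → index 3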